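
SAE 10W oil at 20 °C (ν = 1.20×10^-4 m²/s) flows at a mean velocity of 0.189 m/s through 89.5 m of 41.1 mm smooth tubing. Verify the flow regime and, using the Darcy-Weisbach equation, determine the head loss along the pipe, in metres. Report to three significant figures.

Re = VD/ν = 0.189·0.04110/1.20×10^-4 = 64.7 → laminar (Re < 2300)
f = 64/Re = 0.9887
h_f = f(L/D)V²/(2g) = 0.9887·(89.5/0.04110)·0.189²/(2·9.81) = 3.920 m

h_f ≈ 3.92 m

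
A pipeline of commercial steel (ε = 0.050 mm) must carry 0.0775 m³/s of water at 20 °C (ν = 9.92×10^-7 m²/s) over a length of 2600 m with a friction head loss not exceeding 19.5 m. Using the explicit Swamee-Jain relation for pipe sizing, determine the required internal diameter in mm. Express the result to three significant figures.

Swamee-Jain (Type III): D = 0.66·[ε^1.25·(LQ²/(gh_f))^4.75 + ν·Q^9.4·(L/(gh_f))^5.2]^0.04
LQ²/(gh_f) = 0.08163; L/(gh_f) = 13.59
Term 1 = ε^1.25·(…)^4.75 = 2.85×10^-11; Term 2 = ν·Q^9.4·(…)^5.2 = 2.81×10^-11
D = 0.66·(2.85×10^-11 + 2.81×10^-11)^0.04 = 0.2568 m = 257 mm
Check: V = 1.50 m/s, Re = 3.87×10^5, f = 0.01583, h_f = 18.3 m ≈ 19.5 m ✓

D ≈ 257 mm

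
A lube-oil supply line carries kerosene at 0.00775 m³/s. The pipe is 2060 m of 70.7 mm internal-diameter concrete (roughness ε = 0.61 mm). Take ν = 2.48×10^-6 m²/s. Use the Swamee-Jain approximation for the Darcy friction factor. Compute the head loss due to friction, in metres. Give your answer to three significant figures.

h_f ≈ 218 m

V = 4Q/(πD²) = 4·0.00775/(π·0.0707²) = 1.974 m/s
Re = VD/ν = 1.974·0.0707/2.48×10^-6 = 5.63×10^4 → turbulent
ε/D = 0.61/70.7 = 0.00863
Swamee-Jain: f = 0.03759
h_f = f(L/D)V²/(2g) = 0.03759·(2060/0.0707)·1.974²/(2·9.81) = 217.5 m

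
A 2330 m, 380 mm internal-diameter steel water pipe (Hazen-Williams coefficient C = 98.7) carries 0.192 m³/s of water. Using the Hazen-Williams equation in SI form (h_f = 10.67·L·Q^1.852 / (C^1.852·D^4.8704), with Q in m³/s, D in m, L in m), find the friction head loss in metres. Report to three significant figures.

h_f = 10.67·2330·0.192^1.852 / (98.7^1.852·0.380^4.8704) = 26.38 m

h_f ≈ 26.4 m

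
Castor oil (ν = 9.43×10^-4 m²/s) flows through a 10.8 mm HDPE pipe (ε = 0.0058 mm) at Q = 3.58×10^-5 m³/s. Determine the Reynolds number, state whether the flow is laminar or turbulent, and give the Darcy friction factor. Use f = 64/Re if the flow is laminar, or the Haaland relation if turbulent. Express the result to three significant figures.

V = 4Q/(πD²) = 0.3908 m/s
Re = VD/ν = 0.3908·0.0108/9.43×10^-4 = 4.48
Re < 2300 → laminar → f = 64/Re = 14.30

Re ≈ 4.48; laminar; f = 64/Re ≈ 14.3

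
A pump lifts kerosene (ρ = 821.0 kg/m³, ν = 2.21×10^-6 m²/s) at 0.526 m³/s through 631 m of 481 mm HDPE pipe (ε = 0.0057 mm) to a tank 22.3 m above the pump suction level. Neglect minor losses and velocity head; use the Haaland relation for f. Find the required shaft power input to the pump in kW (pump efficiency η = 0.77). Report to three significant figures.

P_shaft ≈ 162 kW

V = 4Q/(πD²) = 2.895 m/s; Re = 6.30×10^5; ε/D = 1.19×10^-5; f = 0.01270
h_f = f(L/D)V²/2g = 7.115 m
Total head H = z + h_f = 22.3 + 7.115 = 29.41 m
P_hyd = ρgQH = 821.0·9.81·0.526·29.41 = 124.6 kW
P_shaft = P_hyd/η = 124.6/0.77 = 161.8 kW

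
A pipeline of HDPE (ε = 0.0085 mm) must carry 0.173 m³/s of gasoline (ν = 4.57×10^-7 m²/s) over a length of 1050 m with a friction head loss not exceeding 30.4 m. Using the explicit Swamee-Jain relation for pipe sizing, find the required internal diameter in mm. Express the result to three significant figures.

D ≈ 251 mm

Swamee-Jain (Type III): D = 0.66·[ε^1.25·(LQ²/(gh_f))^4.75 + ν·Q^9.4·(L/(gh_f))^5.2]^0.04
LQ²/(gh_f) = 0.1054; L/(gh_f) = 3.521
Term 1 = ε^1.25·(…)^4.75 = 1.05×10^-11; Term 2 = ν·Q^9.4·(…)^5.2 = 2.19×10^-11
D = 0.66·(1.05×10^-11 + 2.19×10^-11)^0.04 = 0.2512 m = 251 mm
Check: V = 3.49 m/s, Re = 1.92×10^6, f = 0.01151, h_f = 29.9 m ≈ 30.4 m ✓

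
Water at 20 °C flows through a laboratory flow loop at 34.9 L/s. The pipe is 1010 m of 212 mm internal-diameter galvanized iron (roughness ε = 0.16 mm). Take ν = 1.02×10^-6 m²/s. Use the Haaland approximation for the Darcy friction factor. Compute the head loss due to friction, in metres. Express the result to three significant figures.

V = 4Q/(πD²) = 4·0.0349/(π·0.212²) = 0.9887 m/s
Re = VD/ν = 0.9887·0.212/1.02×10^-6 = 2.05×10^5 → turbulent
ε/D = 0.16/212 = 7.55×10^-4
Haaland: f = 0.01984
h_f = f(L/D)V²/(2g) = 0.01984·(1010/0.212)·0.9887²/(2·9.81) = 4.709 m

h_f ≈ 4.71 m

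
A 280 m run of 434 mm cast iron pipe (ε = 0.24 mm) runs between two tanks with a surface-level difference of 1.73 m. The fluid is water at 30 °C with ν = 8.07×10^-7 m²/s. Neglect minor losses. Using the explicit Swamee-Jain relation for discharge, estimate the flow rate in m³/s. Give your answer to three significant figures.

Q ≈ 0.256 m³/s

Swamee-Jain (Type II): Q = -0.965·√(gD⁵h_f/L)·ln[ε/(3.7D) + √(3.17ν²L/(gD³h_f))]
√(gD⁵h_f/L) = √(9.81·0.434⁵·1.73/280) = 0.03055
ε/(3.7D) = 1.49×10^-4; √(3.17ν²L/(gD³h_f)) = 2.04×10^-5
Q = -0.965·0.03055·ln(1.699×10^-4) = 0.2559 m³/s
Check: V = 1.73 m/s, Re = 9.30×10^5, f = 0.01768, h_f = 1.74 m ≈ 1.73 m ✓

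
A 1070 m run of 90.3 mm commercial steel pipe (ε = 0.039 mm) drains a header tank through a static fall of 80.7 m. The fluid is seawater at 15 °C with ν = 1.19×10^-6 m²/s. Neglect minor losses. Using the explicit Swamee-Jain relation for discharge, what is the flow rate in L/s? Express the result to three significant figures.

Q ≈ 17.2 L/s

Swamee-Jain (Type II): Q = -0.965·√(gD⁵h_f/L)·ln[ε/(3.7D) + √(3.17ν²L/(gD³h_f))]
√(gD⁵h_f/L) = √(9.81·0.0903⁵·80.7/1070) = 0.002108
ε/(3.7D) = 1.17×10^-4; √(3.17ν²L/(gD³h_f)) = 9.08×10^-5
Q = -0.965·0.002108·ln(2.075×10^-4) = 0.01725 m³/s
Check: V = 2.69 m/s, Re = 2.04×10^5, f = 0.01853, h_f = 81.2 m ≈ 80.7 m ✓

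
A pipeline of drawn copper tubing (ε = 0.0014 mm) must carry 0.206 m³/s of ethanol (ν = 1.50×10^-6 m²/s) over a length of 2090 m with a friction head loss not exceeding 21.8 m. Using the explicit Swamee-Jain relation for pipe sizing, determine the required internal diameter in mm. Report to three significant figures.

Swamee-Jain (Type III): D = 0.66·[ε^1.25·(LQ²/(gh_f))^4.75 + ν·Q^9.4·(L/(gh_f))^5.2]^0.04
LQ²/(gh_f) = 0.4147; L/(gh_f) = 9.773
Term 1 = ε^1.25·(…)^4.75 = 7.36×10^-10; Term 2 = ν·Q^9.4·(…)^5.2 = 7.49×10^-8
D = 0.66·(7.36×10^-10 + 7.49×10^-8)^0.04 = 0.3425 m = 343 mm
Check: V = 2.24 m/s, Re = 5.10×10^5, f = 0.01311, h_f = 20.4 m ≈ 21.8 m ✓

D ≈ 343 mm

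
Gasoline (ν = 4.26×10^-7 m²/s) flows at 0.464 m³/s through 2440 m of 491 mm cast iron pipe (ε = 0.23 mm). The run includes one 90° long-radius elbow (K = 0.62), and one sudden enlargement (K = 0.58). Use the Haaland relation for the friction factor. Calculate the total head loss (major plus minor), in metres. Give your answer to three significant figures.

V = 4Q/(πD²) = 2.451 m/s; V²/2g = 0.3061 m
Re = 2.82×10^6, ε/D = 4.68×10^-4 → f = 0.01666 (Haaland)
Major: h_f = f(L/D)·V²/2g = 0.01666·4969·0.3061 = 25.34 m
Minor: ΣK = 1.20; h_m = ΣK·V²/2g = 0.3673 m
Total H_L = 25.34 + 0.3673 = 25.71 m

H_L ≈ 25.7 m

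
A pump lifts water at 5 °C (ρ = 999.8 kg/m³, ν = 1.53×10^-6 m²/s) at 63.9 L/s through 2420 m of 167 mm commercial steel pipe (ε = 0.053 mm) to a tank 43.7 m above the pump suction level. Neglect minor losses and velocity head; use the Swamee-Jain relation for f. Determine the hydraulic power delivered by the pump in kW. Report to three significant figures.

P_hyd ≈ 94.7 kW

V = 4Q/(πD²) = 2.917 m/s; Re = 3.18×10^5; ε/D = 3.17×10^-4; f = 0.01709
h_f = f(L/D)V²/2g = 107.4 m
Total head H = z + h_f = 43.7 + 107.4 = 151.1 m
P_hyd = ρgQH = 999.8·9.81·0.0639·151.1 = 94.72 kW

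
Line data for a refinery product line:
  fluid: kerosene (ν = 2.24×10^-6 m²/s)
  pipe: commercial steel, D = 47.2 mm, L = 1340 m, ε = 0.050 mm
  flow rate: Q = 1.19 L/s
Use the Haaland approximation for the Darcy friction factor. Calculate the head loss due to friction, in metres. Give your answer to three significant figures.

V = 4Q/(πD²) = 4·0.00119/(π·0.0472²) = 0.6801 m/s
Re = VD/ν = 0.6801·0.0472/2.24×10^-6 = 1.43×10^4 → turbulent
ε/D = 0.050/47.2 = 0.00106
Haaland: f = 0.02971
h_f = f(L/D)V²/(2g) = 0.02971·(1340/0.0472)·0.6801²/(2·9.81) = 19.88 m

h_f ≈ 19.9 m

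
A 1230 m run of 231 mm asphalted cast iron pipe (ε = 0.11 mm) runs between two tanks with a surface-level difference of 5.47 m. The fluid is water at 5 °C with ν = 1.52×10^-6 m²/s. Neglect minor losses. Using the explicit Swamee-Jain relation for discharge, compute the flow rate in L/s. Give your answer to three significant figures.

Swamee-Jain (Type II): Q = -0.965·√(gD⁵h_f/L)·ln[ε/(3.7D) + √(3.17ν²L/(gD³h_f))]
√(gD⁵h_f/L) = √(9.81·0.231⁵·5.47/1230) = 0.005357
ε/(3.7D) = 1.29×10^-4; √(3.17ν²L/(gD³h_f)) = 1.17×10^-4
Q = -0.965·0.005357·ln(2.454×10^-4) = 0.04297 m³/s
Check: V = 1.03 m/s, Re = 1.56×10^5, f = 0.01928, h_f = 5.50 m ≈ 5.47 m ✓

Q ≈ 43.0 L/s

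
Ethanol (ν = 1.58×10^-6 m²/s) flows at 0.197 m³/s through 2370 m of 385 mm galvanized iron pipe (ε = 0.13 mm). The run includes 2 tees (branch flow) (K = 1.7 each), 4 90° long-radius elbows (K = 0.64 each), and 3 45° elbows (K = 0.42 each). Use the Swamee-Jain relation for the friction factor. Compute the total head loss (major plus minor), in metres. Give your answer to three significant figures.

V = 4Q/(πD²) = 1.692 m/s; V²/2g = 0.1460 m
Re = 4.12×10^5, ε/D = 3.38×10^-4 → f = 0.01689 (Swamee-Jain)
Major: h_f = f(L/D)·V²/2g = 0.01689·6156·0.1460 = 15.17 m
Minor: ΣK = 7.22; h_m = ΣK·V²/2g = 1.054 m
Total H_L = 15.17 + 1.054 = 16.22 m

H_L ≈ 16.2 m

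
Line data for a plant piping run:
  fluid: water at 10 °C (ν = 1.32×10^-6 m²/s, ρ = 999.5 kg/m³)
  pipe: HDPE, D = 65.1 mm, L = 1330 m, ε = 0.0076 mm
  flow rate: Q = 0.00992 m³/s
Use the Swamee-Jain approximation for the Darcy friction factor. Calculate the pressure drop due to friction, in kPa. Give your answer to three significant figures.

Δp ≈ 1570 kPa

V = 4Q/(πD²) = 4·0.00992/(π·0.0651²) = 2.980 m/s
Re = VD/ν = 2.980·0.0651/1.32×10^-6 = 1.47×10^5 → turbulent
ε/D = 0.0076/65.1 = 1.17×10^-4
Swamee-Jain: f = 0.01735
h_f = f(L/D)V²/(2g) = 0.01735·(1330/0.0651)·2.980²/(2·9.81) = 160.5 m
Δp = ρg·h_f = 999.5·9.81·160.5 = 1573 kPa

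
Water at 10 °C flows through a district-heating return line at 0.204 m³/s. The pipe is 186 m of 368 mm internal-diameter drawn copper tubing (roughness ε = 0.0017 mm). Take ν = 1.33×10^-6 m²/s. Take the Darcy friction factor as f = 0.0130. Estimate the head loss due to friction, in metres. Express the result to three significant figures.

V = 4Q/(πD²) = 4·0.204/(π·0.368²) = 1.918 m/s
h_f = f(L/D)V²/(2g) = 0.01300·(186/0.368)·1.918²/(2·9.81) = 1.232 m

h_f ≈ 1.23 m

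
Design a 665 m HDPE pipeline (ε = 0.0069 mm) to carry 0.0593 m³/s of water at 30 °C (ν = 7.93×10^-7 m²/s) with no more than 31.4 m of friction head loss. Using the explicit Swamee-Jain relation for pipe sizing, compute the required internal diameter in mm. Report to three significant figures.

D ≈ 154 mm

Swamee-Jain (Type III): D = 0.66·[ε^1.25·(LQ²/(gh_f))^4.75 + ν·Q^9.4·(L/(gh_f))^5.2]^0.04
LQ²/(gh_f) = 0.007592; L/(gh_f) = 2.159
Term 1 = ε^1.25·(…)^4.75 = 3.02×10^-17; Term 2 = ν·Q^9.4·(…)^5.2 = 1.27×10^-16
D = 0.66·(3.02×10^-17 + 1.27×10^-16)^0.04 = 0.1540 m = 154 mm
Check: V = 3.19 m/s, Re = 6.18×10^5, f = 0.01337, h_f = 29.9 m ≈ 31.4 m ✓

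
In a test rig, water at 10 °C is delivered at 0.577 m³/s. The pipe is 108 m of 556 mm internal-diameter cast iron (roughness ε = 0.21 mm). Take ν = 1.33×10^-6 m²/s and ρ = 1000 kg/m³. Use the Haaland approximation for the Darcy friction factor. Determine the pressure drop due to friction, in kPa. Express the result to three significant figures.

Δp ≈ 8.92 kPa

V = 4Q/(πD²) = 4·0.577/(π·0.556²) = 2.376 m/s
Re = VD/ν = 2.376·0.556/1.33×10^-6 = 9.93×10^5 → turbulent
ε/D = 0.21/556 = 3.78×10^-4
Haaland: f = 0.01627
h_f = f(L/D)V²/(2g) = 0.01627·(108/0.556)·2.376²/(2·9.81) = 0.9097 m
Δp = ρg·h_f = 1000·9.81·0.9097 = 8.924 kPa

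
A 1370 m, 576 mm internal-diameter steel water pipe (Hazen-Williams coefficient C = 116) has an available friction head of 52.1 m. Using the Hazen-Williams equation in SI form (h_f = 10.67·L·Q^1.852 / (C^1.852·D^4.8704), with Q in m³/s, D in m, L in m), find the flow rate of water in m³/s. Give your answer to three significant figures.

Q ≈ 1.30 m³/s

Rearranging: Q = [h_f·C^1.852·D^4.8704 / (10.67·L)]^(1/1.852)
Q = [52.1·116^1.852·0.576^4.8704 / (10.67·1370)]^0.540 = 1.296 m³/s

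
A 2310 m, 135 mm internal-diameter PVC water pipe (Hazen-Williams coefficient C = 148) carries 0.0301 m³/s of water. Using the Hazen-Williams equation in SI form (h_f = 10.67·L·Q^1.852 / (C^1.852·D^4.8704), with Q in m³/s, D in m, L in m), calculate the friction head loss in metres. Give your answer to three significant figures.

h_f ≈ 61.7 m

h_f = 10.67·2310·0.0301^1.852 / (148^1.852·0.135^4.8704) = 61.71 m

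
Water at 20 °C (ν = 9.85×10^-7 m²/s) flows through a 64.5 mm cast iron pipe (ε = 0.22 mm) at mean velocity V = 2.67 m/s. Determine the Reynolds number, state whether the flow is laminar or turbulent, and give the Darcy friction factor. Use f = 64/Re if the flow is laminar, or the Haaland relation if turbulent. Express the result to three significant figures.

Re = VD/ν = 2.670·0.0645/9.85×10^-7 = 1.75×10^5
Re > 4000 → turbulent; ε/D = 0.00341
Haaland: f = 0.02782

Re ≈ 1.75×10^5; turbulent; f ≈ 0.0278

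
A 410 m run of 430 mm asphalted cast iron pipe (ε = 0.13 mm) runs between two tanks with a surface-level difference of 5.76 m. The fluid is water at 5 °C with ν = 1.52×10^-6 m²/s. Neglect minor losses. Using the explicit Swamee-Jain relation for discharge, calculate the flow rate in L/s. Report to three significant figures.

Q ≈ 397 L/s

Swamee-Jain (Type II): Q = -0.965·√(gD⁵h_f/L)·ln[ε/(3.7D) + √(3.17ν²L/(gD³h_f))]
√(gD⁵h_f/L) = √(9.81·0.430⁵·5.76/410) = 0.04501
ε/(3.7D) = 8.17×10^-5; √(3.17ν²L/(gD³h_f)) = 2.59×10^-5
Q = -0.965·0.04501·ln(1.076×10^-4) = 0.3969 m³/s
Check: V = 2.73 m/s, Re = 7.73×10^5, f = 0.01597, h_f = 5.80 m ≈ 5.76 m ✓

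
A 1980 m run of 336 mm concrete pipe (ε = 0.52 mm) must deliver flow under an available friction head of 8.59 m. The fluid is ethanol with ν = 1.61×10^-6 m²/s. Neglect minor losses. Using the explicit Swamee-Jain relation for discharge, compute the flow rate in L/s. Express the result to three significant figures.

Q ≈ 99.3 L/s

Swamee-Jain (Type II): Q = -0.965·√(gD⁵h_f/L)·ln[ε/(3.7D) + √(3.17ν²L/(gD³h_f))]
√(gD⁵h_f/L) = √(9.81·0.336⁵·8.59/1980) = 0.01350
ε/(3.7D) = 4.18×10^-4; √(3.17ν²L/(gD³h_f)) = 7.13×10^-5
Q = -0.965·0.01350·ln(4.896×10^-4) = 0.09930 m³/s
Check: V = 1.12 m/s, Re = 2.34×10^5, f = 0.02298, h_f = 8.65 m ≈ 8.59 m ✓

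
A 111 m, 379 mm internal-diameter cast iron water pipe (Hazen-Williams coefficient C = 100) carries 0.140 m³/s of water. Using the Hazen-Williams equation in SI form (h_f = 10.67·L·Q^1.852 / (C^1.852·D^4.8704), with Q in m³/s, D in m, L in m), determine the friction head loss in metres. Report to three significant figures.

h_f ≈ 0.692 m

h_f = 10.67·111·0.140^1.852 / (100^1.852·0.379^4.8704) = 0.6923 m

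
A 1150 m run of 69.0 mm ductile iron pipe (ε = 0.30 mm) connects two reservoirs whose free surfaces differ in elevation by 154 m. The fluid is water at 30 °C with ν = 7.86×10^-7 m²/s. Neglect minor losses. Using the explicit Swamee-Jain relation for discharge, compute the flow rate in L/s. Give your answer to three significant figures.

Q ≈ 9.25 L/s

Swamee-Jain (Type II): Q = -0.965·√(gD⁵h_f/L)·ln[ε/(3.7D) + √(3.17ν²L/(gD³h_f))]
√(gD⁵h_f/L) = √(9.81·0.0690⁵·154/1150) = 0.001433
ε/(3.7D) = 0.00118; √(3.17ν²L/(gD³h_f)) = 6.74×10^-5
Q = -0.965·0.001433·ln(0.001242) = 0.009255 m³/s
Check: V = 2.48 m/s, Re = 2.17×10^5, f = 0.02977, h_f = 155 m ≈ 154 m ✓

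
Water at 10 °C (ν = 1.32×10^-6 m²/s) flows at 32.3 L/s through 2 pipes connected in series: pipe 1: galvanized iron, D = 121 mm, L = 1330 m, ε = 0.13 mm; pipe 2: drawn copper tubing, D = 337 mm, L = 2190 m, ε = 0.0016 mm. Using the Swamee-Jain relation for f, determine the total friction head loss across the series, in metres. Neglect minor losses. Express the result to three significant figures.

Pipe 1: V = 2.809 m/s, Re = 2.57×10^5, ε/D = 0.00107, f = 0.02120, h_1 = f(L/D)V²/2g = 93.69 m
Pipe 2: V = 0.3621 m/s, Re = 9.25×10^4, ε/D = 4.75×10^-6, f = 0.01819, h_2 = f(L/D)V²/2g = 0.7899 m
Series → Q common, losses add: H = Σh = 94.48 m

H ≈ 94.5 m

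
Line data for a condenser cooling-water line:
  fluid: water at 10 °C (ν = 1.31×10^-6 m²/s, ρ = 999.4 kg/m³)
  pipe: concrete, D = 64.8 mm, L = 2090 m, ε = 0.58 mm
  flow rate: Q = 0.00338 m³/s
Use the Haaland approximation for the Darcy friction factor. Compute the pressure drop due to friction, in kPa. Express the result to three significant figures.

V = 4Q/(πD²) = 4·0.00338/(π·0.0648²) = 1.025 m/s
Re = VD/ν = 1.025·0.0648/1.31×10^-6 = 5.07×10^4 → turbulent
ε/D = 0.58/64.8 = 0.00895
Haaland: f = 0.03776
h_f = f(L/D)V²/(2g) = 0.03776·(2090/0.0648)·1.025²/(2·9.81) = 65.19 m
Δp = ρg·h_f = 999.4·9.81·65.19 = 639.2 kPa

Δp ≈ 639 kPa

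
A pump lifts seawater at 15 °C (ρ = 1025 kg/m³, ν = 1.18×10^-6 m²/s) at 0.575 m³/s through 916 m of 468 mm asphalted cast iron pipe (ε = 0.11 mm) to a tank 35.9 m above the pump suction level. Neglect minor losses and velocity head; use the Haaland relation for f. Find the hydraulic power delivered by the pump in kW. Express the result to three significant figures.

V = 4Q/(πD²) = 3.343 m/s; Re = 1.33×10^6; ε/D = 2.35×10^-4; f = 0.01480
h_f = f(L/D)V²/2g = 16.50 m
Total head H = z + h_f = 35.9 + 16.50 = 52.40 m
P_hyd = ρgQH = 1025·9.81·0.575·52.40 = 303.0 kW

P_hyd ≈ 303 kW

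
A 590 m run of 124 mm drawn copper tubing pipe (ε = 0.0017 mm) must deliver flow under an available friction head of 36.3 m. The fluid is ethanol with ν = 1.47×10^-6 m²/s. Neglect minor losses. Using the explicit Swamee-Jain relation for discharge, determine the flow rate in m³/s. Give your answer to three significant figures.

Swamee-Jain (Type II): Q = -0.965·√(gD⁵h_f/L)·ln[ε/(3.7D) + √(3.17ν²L/(gD³h_f))]
√(gD⁵h_f/L) = √(9.81·0.124⁵·36.3/590) = 0.004206
ε/(3.7D) = 3.71×10^-6; √(3.17ν²L/(gD³h_f)) = 7.72×10^-5
Q = -0.965·0.004206·ln(8.086×10^-5) = 0.03825 m³/s
Check: V = 3.17 m/s, Re = 2.67×10^5, f = 0.01484, h_f = 36.1 m ≈ 36.3 m ✓

Q ≈ 0.0382 m³/s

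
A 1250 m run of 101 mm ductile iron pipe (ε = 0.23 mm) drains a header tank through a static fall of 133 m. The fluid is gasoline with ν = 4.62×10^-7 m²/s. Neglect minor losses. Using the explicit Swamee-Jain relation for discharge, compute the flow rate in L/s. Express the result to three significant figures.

Q ≈ 23.5 L/s

Swamee-Jain (Type II): Q = -0.965·√(gD⁵h_f/L)·ln[ε/(3.7D) + √(3.17ν²L/(gD³h_f))]
√(gD⁵h_f/L) = √(9.81·0.101⁵·133/1250) = 0.003312
ε/(3.7D) = 6.15×10^-4; √(3.17ν²L/(gD³h_f)) = 2.51×10^-5
Q = -0.965·0.003312·ln(6.406×10^-4) = 0.02350 m³/s
Check: V = 2.93 m/s, Re = 6.41×10^5, f = 0.02461, h_f = 134 m ≈ 133 m ✓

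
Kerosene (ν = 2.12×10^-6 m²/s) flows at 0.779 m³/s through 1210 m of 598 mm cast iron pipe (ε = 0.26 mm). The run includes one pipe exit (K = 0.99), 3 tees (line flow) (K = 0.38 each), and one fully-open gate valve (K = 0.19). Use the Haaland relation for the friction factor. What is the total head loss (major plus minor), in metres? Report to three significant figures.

H_L ≈ 14.3 m

V = 4Q/(πD²) = 2.774 m/s; V²/2g = 0.3921 m
Re = 7.82×10^5, ε/D = 4.35×10^-4 → f = 0.01683 (Haaland)
Major: h_f = f(L/D)·V²/2g = 0.01683·2023·0.3921 = 13.36 m
Minor: ΣK = 2.32; h_m = ΣK·V²/2g = 0.9097 m
Total H_L = 13.36 + 0.9097 = 14.26 m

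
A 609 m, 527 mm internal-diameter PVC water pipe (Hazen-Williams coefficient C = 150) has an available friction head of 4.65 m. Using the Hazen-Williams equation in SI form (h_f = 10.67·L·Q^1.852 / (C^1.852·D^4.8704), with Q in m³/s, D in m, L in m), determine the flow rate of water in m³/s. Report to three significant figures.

Rearranging: Q = [h_f·C^1.852·D^4.8704 / (10.67·L)]^(1/1.852)
Q = [4.65·150^1.852·0.527^4.8704 / (10.67·609)]^0.540 = 0.5574 m³/s

Q ≈ 0.557 m³/s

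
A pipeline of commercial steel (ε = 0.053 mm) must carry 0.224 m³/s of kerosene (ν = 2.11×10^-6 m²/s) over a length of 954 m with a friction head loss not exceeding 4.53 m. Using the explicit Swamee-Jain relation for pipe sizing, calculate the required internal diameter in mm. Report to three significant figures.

D ≈ 428 mm

Swamee-Jain (Type III): D = 0.66·[ε^1.25·(LQ²/(gh_f))^4.75 + ν·Q^9.4·(L/(gh_f))^5.2]^0.04
LQ²/(gh_f) = 1.077; L/(gh_f) = 21.47
Term 1 = ε^1.25·(…)^4.75 = 6.44×10^-6; Term 2 = ν·Q^9.4·(…)^5.2 = 1.39×10^-5
D = 0.66·(6.44×10^-6 + 1.39×10^-5)^0.04 = 0.4284 m = 428 mm
Check: V = 1.55 m/s, Re = 3.16×10^5, f = 0.01556, h_f = 4.26 m ≈ 4.53 m ✓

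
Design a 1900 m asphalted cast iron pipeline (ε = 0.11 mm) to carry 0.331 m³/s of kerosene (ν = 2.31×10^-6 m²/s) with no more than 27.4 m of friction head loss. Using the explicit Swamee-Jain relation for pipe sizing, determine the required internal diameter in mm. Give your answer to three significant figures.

D ≈ 406 mm

Swamee-Jain (Type III): D = 0.66·[ε^1.25·(LQ²/(gh_f))^4.75 + ν·Q^9.4·(L/(gh_f))^5.2]^0.04
LQ²/(gh_f) = 0.7744; L/(gh_f) = 7.069
Term 1 = ε^1.25·(…)^4.75 = 3.35×10^-6; Term 2 = ν·Q^9.4·(…)^5.2 = 1.85×10^-6
D = 0.66·(3.35×10^-6 + 1.85×10^-6)^0.04 = 0.4057 m = 406 mm
Check: V = 2.56 m/s, Re = 4.50×10^5, f = 0.01627, h_f = 25.5 m ≈ 27.4 m ✓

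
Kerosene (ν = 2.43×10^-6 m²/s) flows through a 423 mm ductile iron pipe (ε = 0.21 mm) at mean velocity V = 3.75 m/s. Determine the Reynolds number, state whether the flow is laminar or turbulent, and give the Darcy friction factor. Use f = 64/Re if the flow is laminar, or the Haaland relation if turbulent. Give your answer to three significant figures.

Re ≈ 6.53×10^5; turbulent; f ≈ 0.0174

Re = VD/ν = 3.750·0.423/2.43×10^-6 = 6.53×10^5
Re > 4000 → turbulent; ε/D = 4.96×10^-4
Haaland: f = 0.01737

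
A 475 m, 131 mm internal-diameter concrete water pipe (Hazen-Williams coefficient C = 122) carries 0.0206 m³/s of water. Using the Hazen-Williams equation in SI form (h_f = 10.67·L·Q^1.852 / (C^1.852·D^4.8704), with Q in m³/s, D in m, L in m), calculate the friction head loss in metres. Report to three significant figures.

h_f = 10.67·475·0.0206^1.852 / (122^1.852·0.131^4.8704) = 10.41 m

h_f ≈ 10.4 m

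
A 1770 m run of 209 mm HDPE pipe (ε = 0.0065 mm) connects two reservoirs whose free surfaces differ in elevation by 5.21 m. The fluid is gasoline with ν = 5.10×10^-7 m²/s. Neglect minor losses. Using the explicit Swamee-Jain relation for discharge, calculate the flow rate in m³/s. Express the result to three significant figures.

Q ≈ 0.0316 m³/s

Swamee-Jain (Type II): Q = -0.965·√(gD⁵h_f/L)·ln[ε/(3.7D) + √(3.17ν²L/(gD³h_f))]
√(gD⁵h_f/L) = √(9.81·0.209⁵·5.21/1770) = 0.003393
ε/(3.7D) = 8.41×10^-6; √(3.17ν²L/(gD³h_f)) = 5.59×10^-5
Q = -0.965·0.003393·ln(6.433×10^-5) = 0.03160 m³/s
Check: V = 0.921 m/s, Re = 3.78×10^5, f = 0.01418, h_f = 5.20 m ≈ 5.21 m ✓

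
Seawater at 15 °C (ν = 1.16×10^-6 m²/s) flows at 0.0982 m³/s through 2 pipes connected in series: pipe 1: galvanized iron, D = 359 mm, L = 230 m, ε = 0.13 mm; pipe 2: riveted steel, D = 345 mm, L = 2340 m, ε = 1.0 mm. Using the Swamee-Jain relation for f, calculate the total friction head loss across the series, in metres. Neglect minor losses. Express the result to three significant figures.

H ≈ 10.6 m

Pipe 1: V = 0.9701 m/s, Re = 3.00×10^5, ε/D = 3.62×10^-4, f = 0.01748, h_1 = f(L/D)V²/2g = 0.5373 m
Pipe 2: V = 1.050 m/s, Re = 3.12×10^5, ε/D = 0.00290, f = 0.02650, h_2 = f(L/D)V²/2g = 10.11 m
Series → Q common, losses add: H = Σh = 10.65 m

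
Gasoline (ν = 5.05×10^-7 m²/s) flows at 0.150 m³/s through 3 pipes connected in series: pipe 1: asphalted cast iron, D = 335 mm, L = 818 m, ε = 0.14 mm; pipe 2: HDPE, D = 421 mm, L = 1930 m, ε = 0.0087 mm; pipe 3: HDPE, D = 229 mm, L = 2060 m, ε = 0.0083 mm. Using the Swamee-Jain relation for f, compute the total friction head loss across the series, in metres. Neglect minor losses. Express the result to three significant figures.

H ≈ 80.8 m

Pipe 1: V = 1.702 m/s, Re = 1.13×10^6, ε/D = 4.18×10^-4, f = 0.01665, h_1 = f(L/D)V²/2g = 6.002 m
Pipe 2: V = 1.078 m/s, Re = 8.98×10^5, ε/D = 2.07×10^-5, f = 0.01228, h_2 = f(L/D)V²/2g = 3.331 m
Pipe 3: V = 3.642 m/s, Re = 1.65×10^6, ε/D = 3.62×10^-5, f = 0.01175, h_3 = f(L/D)V²/2g = 71.43 m
Series → Q common, losses add: H = Σh = 80.76 m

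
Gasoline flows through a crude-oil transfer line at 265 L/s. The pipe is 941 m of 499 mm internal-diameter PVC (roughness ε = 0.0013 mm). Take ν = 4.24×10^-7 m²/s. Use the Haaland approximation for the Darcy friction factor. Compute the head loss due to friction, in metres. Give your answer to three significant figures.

h_f ≈ 1.90 m

V = 4Q/(πD²) = 4·0.265/(π·0.499²) = 1.355 m/s
Re = VD/ν = 1.355·0.499/4.24×10^-7 = 1.59×10^6 → turbulent
ε/D = 0.0013/499 = 2.61×10^-6
Haaland: f = 0.01079
h_f = f(L/D)V²/(2g) = 0.01079·(941/0.499)·1.355²/(2·9.81) = 1.904 m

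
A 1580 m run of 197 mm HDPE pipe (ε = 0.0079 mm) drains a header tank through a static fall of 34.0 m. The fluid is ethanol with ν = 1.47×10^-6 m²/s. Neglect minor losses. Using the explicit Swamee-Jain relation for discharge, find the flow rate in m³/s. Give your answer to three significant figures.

Q ≈ 0.0724 m³/s

Swamee-Jain (Type II): Q = -0.965·√(gD⁵h_f/L)·ln[ε/(3.7D) + √(3.17ν²L/(gD³h_f))]
√(gD⁵h_f/L) = √(9.81·0.197⁵·34.0/1580) = 0.007914
ε/(3.7D) = 1.08×10^-5; √(3.17ν²L/(gD³h_f)) = 6.51×10^-5
Q = -0.965·0.007914·ln(7.599×10^-5) = 0.07244 m³/s
Check: V = 2.38 m/s, Re = 3.18×10^5, f = 0.01469, h_f = 33.9 m ≈ 34.0 m ✓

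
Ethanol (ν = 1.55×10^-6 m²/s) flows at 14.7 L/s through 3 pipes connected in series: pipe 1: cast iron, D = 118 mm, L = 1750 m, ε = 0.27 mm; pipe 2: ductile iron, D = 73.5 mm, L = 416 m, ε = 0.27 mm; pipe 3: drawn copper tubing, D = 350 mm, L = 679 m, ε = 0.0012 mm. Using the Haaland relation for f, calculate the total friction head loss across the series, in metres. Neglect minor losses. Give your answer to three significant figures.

Pipe 1: V = 1.344 m/s, Re = 1.02×10^5, ε/D = 0.00229, f = 0.02569, h_1 = f(L/D)V²/2g = 35.08 m
Pipe 2: V = 3.465 m/s, Re = 1.64×10^5, ε/D = 0.00367, f = 0.02841, h_2 = f(L/D)V²/2g = 98.39 m
Pipe 3: V = 0.1528 m/s, Re = 3.45×10^4, ε/D = 3.43×10^-6, f = 0.02256, h_3 = f(L/D)V²/2g = 0.05208 m
Series → Q common, losses add: H = Σh = 133.5 m

H ≈ 134 m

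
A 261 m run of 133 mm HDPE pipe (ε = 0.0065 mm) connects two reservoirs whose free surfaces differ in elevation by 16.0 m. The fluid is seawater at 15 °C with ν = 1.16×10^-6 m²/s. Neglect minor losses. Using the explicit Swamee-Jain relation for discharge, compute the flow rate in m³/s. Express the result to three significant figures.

Q ≈ 0.0463 m³/s

Swamee-Jain (Type II): Q = -0.965·√(gD⁵h_f/L)·ln[ε/(3.7D) + √(3.17ν²L/(gD³h_f))]
√(gD⁵h_f/L) = √(9.81·0.133⁵·16.0/261) = 0.005003
ε/(3.7D) = 1.32×10^-5; √(3.17ν²L/(gD³h_f)) = 5.49×10^-5
Q = -0.965·0.005003·ln(6.812×10^-5) = 0.04632 m³/s
Check: V = 3.33 m/s, Re = 3.82×10^5, f = 0.01437, h_f = 16.0 m ≈ 16.0 m ✓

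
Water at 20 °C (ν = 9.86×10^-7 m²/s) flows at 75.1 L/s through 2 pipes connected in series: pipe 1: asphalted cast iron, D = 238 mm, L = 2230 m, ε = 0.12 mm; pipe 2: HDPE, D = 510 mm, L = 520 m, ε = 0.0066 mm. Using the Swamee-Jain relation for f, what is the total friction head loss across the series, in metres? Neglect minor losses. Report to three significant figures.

H ≈ 24.6 m

Pipe 1: V = 1.688 m/s, Re = 4.07×10^5, ε/D = 5.04×10^-4, f = 0.01800, h_1 = f(L/D)V²/2g = 24.49 m
Pipe 2: V = 0.3676 m/s, Re = 1.90×10^5, ε/D = 1.29×10^-5, f = 0.01580, h_2 = f(L/D)V²/2g = 0.1110 m
Series → Q common, losses add: H = Σh = 24.61 m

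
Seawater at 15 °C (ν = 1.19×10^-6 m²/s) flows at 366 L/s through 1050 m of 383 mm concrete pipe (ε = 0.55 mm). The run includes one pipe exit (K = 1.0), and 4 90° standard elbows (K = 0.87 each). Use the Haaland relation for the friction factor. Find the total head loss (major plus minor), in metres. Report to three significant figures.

H_L ≈ 32.9 m

V = 4Q/(πD²) = 3.177 m/s; V²/2g = 0.5144 m
Re = 1.02×10^6, ε/D = 0.00144 → f = 0.02173 (Haaland)
Major: h_f = f(L/D)·V²/2g = 0.02173·2742·0.5144 = 30.64 m
Minor: ΣK = 4.48; h_m = ΣK·V²/2g = 2.304 m
Total H_L = 30.64 + 2.304 = 32.95 m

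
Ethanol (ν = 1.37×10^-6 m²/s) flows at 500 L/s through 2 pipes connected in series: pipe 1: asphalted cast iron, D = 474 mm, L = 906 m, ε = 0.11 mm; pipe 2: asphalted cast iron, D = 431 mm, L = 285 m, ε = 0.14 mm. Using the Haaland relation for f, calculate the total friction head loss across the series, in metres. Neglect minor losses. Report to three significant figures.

H ≈ 17.9 m

Pipe 1: V = 2.834 m/s, Re = 9.80×10^5, ε/D = 2.32×10^-4, f = 0.01496, h_1 = f(L/D)V²/2g = 11.70 m
Pipe 2: V = 3.427 m/s, Re = 1.08×10^6, ε/D = 3.25×10^-4, f = 0.01578, h_2 = f(L/D)V²/2g = 6.247 m
Series → Q common, losses add: H = Σh = 17.95 m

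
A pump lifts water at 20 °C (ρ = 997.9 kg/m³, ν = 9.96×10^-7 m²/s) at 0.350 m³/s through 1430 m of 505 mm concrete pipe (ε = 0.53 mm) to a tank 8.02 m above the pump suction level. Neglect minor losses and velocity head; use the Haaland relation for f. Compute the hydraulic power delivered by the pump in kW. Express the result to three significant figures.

V = 4Q/(πD²) = 1.747 m/s; Re = 8.86×10^5; ε/D = 0.00105; f = 0.02020
h_f = f(L/D)V²/2g = 8.901 m
Total head H = z + h_f = 8.02 + 8.901 = 16.92 m
P_hyd = ρgQH = 997.9·9.81·0.350·16.92 = 57.98 kW

P_hyd ≈ 58.0 kW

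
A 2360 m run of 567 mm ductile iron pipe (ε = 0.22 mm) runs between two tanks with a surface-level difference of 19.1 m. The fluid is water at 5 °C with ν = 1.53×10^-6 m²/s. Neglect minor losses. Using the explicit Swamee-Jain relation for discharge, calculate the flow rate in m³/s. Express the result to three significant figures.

Q ≈ 0.590 m³/s

Swamee-Jain (Type II): Q = -0.965·√(gD⁵h_f/L)·ln[ε/(3.7D) + √(3.17ν²L/(gD³h_f))]
√(gD⁵h_f/L) = √(9.81·0.567⁵·19.1/2360) = 0.06821
ε/(3.7D) = 1.05×10^-4; √(3.17ν²L/(gD³h_f)) = 2.26×10^-5
Q = -0.965·0.06821·ln(1.275×10^-4) = 0.5903 m³/s
Check: V = 2.34 m/s, Re = 8.66×10^5, f = 0.01658, h_f = 19.2 m ≈ 19.1 m ✓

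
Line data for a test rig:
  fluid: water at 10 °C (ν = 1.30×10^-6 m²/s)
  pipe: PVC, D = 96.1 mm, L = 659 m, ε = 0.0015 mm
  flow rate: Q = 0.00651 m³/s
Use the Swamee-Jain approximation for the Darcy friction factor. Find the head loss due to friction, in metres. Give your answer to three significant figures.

V = 4Q/(πD²) = 4·0.00651/(π·0.0961²) = 0.8975 m/s
Re = VD/ν = 0.8975·0.0961/1.30×10^-6 = 6.63×10^4 → turbulent
ε/D = 0.0015/96.1 = 1.56×10^-5
Swamee-Jain: f = 0.01957
h_f = f(L/D)V²/(2g) = 0.01957·(659/0.0961)·0.8975²/(2·9.81) = 5.511 m

h_f ≈ 5.51 m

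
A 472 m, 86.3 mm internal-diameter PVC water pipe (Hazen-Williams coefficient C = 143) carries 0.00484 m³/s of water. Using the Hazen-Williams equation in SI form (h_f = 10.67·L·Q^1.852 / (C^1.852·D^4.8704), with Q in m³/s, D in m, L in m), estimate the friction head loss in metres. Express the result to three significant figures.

h_f ≈ 4.03 m

h_f = 10.67·472·0.00484^1.852 / (143^1.852·0.0863^4.8704) = 4.025 m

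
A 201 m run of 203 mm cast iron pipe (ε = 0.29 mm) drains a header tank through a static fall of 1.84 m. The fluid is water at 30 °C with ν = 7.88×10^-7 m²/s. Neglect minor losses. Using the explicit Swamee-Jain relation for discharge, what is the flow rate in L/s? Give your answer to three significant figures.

Swamee-Jain (Type II): Q = -0.965·√(gD⁵h_f/L)·ln[ε/(3.7D) + √(3.17ν²L/(gD³h_f))]
√(gD⁵h_f/L) = √(9.81·0.203⁵·1.84/201) = 0.005564
ε/(3.7D) = 3.86×10^-4; √(3.17ν²L/(gD³h_f)) = 5.12×10^-5
Q = -0.965·0.005564·ln(4.373×10^-4) = 0.04153 m³/s
Check: V = 1.28 m/s, Re = 3.31×10^5, f = 0.02229, h_f = 1.85 m ≈ 1.84 m ✓

Q ≈ 41.5 L/s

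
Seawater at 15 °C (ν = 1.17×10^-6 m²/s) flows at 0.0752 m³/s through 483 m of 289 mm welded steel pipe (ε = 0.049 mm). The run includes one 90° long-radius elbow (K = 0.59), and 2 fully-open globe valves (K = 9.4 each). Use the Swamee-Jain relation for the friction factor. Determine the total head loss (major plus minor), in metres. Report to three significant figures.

H_L ≈ 3.11 m

V = 4Q/(πD²) = 1.146 m/s; V²/2g = 0.06698 m
Re = 2.83×10^5, ε/D = 1.70×10^-4 → f = 0.01617 (Swamee-Jain)
Major: h_f = f(L/D)·V²/2g = 0.01617·1671·0.06698 = 1.810 m
Minor: ΣK = 19.4; h_m = ΣK·V²/2g = 1.299 m
Total H_L = 1.810 + 1.299 = 3.109 m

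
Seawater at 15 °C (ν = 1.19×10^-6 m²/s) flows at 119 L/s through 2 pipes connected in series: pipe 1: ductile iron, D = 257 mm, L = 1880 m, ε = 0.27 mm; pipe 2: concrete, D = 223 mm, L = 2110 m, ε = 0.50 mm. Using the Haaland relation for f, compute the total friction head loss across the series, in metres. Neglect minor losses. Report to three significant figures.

Pipe 1: V = 2.294 m/s, Re = 4.95×10^5, ε/D = 0.00105, f = 0.02042, h_1 = f(L/D)V²/2g = 40.07 m
Pipe 2: V = 3.047 m/s, Re = 5.71×10^5, ε/D = 0.00224, f = 0.02446, h_2 = f(L/D)V²/2g = 109.5 m
Series → Q common, losses add: H = Σh = 149.6 m

H ≈ 150 m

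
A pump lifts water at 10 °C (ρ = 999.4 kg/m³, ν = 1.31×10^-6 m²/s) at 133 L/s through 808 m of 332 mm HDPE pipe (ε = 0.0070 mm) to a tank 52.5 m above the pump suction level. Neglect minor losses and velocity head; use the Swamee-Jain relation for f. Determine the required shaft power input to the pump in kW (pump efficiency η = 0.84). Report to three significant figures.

P_shaft ≈ 87.9 kW

V = 4Q/(πD²) = 1.536 m/s; Re = 3.89×10^5; ε/D = 2.11×10^-5; f = 0.01398
h_f = f(L/D)V²/2g = 4.094 m
Total head H = z + h_f = 52.5 + 4.094 = 56.59 m
P_hyd = ρgQH = 999.4·9.81·0.133·56.59 = 73.80 kW
P_shaft = P_hyd/η = 73.80/0.84 = 87.85 kW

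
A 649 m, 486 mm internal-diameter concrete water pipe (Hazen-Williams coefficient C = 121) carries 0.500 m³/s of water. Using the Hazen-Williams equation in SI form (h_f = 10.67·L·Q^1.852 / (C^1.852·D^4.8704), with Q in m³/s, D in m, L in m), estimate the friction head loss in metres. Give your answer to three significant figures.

h_f ≈ 8.95 m

h_f = 10.67·649·0.500^1.852 / (121^1.852·0.486^4.8704) = 8.949 m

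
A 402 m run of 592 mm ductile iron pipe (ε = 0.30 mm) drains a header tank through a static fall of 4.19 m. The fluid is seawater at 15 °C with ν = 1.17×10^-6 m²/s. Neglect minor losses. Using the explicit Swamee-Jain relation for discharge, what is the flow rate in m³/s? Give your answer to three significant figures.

Q ≈ 0.732 m³/s

Swamee-Jain (Type II): Q = -0.965·√(gD⁵h_f/L)·ln[ε/(3.7D) + √(3.17ν²L/(gD³h_f))]
√(gD⁵h_f/L) = √(9.81·0.592⁵·4.19/402) = 0.08622
ε/(3.7D) = 1.37×10^-4; √(3.17ν²L/(gD³h_f)) = 1.43×10^-5
Q = -0.965·0.08622·ln(1.513×10^-4) = 0.7319 m³/s
Check: V = 2.66 m/s, Re = 1.35×10^6, f = 0.01721, h_f = 4.21 m ≈ 4.19 m ✓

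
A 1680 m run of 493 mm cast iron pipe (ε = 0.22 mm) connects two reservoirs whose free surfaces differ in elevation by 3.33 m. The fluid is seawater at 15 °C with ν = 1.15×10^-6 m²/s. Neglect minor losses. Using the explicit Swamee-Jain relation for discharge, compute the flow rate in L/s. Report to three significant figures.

Q ≈ 200 L/s

Swamee-Jain (Type II): Q = -0.965·√(gD⁵h_f/L)·ln[ε/(3.7D) + √(3.17ν²L/(gD³h_f))]
√(gD⁵h_f/L) = √(9.81·0.493⁵·3.33/1680) = 0.02380
ε/(3.7D) = 1.21×10^-4; √(3.17ν²L/(gD³h_f)) = 4.24×10^-5
Q = -0.965·0.02380·ln(1.630×10^-4) = 0.2003 m³/s
Check: V = 1.05 m/s, Re = 4.50×10^5, f = 0.01753, h_f = 3.35 m ≈ 3.33 m ✓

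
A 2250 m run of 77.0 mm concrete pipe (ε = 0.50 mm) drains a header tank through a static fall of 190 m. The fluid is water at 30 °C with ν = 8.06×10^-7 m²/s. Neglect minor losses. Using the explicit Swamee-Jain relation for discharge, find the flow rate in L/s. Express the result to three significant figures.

Q ≈ 9.11 L/s

Swamee-Jain (Type II): Q = -0.965·√(gD⁵h_f/L)·ln[ε/(3.7D) + √(3.17ν²L/(gD³h_f))]
√(gD⁵h_f/L) = √(9.81·0.0770⁵·190/2250) = 0.001497
ε/(3.7D) = 0.00176; √(3.17ν²L/(gD³h_f)) = 7.38×10^-5
Q = -0.965·0.001497·ln(0.001829) = 0.009110 m³/s
Check: V = 1.96 m/s, Re = 1.87×10^5, f = 0.03352, h_f = 191 m ≈ 190 m ✓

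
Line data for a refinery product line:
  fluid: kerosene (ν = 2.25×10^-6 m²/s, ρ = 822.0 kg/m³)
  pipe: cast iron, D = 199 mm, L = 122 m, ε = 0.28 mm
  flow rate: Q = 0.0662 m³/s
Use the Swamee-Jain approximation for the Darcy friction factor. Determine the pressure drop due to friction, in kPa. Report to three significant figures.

Δp ≈ 26.0 kPa

V = 4Q/(πD²) = 4·0.0662/(π·0.199²) = 2.128 m/s
Re = VD/ν = 2.128·0.199/2.25×10^-6 = 1.88×10^5 → turbulent
ε/D = 0.28/199 = 0.00141
Swamee-Jain: f = 0.02274
h_f = f(L/D)V²/(2g) = 0.02274·(122/0.199)·2.128²/(2·9.81) = 3.218 m
Δp = ρg·h_f = 822.0·9.81·3.218 = 25.95 kPa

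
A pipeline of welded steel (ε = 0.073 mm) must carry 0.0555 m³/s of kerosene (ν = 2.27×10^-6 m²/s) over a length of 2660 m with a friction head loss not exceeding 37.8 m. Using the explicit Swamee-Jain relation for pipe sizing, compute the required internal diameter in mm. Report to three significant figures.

D ≈ 205 mm

Swamee-Jain (Type III): D = 0.66·[ε^1.25·(LQ²/(gh_f))^4.75 + ν·Q^9.4·(L/(gh_f))^5.2]^0.04
LQ²/(gh_f) = 0.02210; L/(gh_f) = 7.173
Term 1 = ε^1.25·(…)^4.75 = 9.22×10^-14; Term 2 = ν·Q^9.4·(…)^5.2 = 1.00×10^-13
D = 0.66·(9.22×10^-14 + 1.00×10^-13)^0.04 = 0.2046 m = 205 mm
Check: V = 1.69 m/s, Re = 1.52×10^5, f = 0.01870, h_f = 35.3 m ≈ 37.8 m ✓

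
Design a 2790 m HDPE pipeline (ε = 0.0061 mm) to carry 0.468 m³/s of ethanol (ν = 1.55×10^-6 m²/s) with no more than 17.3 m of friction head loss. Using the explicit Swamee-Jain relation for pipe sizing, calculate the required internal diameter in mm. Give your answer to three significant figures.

Swamee-Jain (Type III): D = 0.66·[ε^1.25·(LQ²/(gh_f))^4.75 + ν·Q^9.4·(L/(gh_f))^5.2]^0.04
LQ²/(gh_f) = 3.601; L/(gh_f) = 16.44
Term 1 = ε^1.25·(…)^4.75 = 1.33×10^-4; Term 2 = ν·Q^9.4·(…)^5.2 = 0.00259
D = 0.66·(1.33×10^-4 + 0.00259)^0.04 = 0.5211 m = 521 mm
Check: V = 2.19 m/s, Re = 7.38×10^5, f = 0.01246, h_f = 16.4 m ≈ 17.3 m ✓

D ≈ 521 mm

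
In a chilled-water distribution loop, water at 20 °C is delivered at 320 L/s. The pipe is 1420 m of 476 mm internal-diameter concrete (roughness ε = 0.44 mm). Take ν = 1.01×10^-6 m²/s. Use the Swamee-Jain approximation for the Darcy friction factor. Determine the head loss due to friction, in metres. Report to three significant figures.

V = 4Q/(πD²) = 4·0.320/(π·0.476²) = 1.798 m/s
Re = VD/ν = 1.798·0.476/1.01×10^-6 = 8.47×10^5 → turbulent
ε/D = 0.44/476 = 9.24×10^-4
Swamee-Jain: f = 0.01974
h_f = f(L/D)V²/(2g) = 0.01974·(1420/0.476)·1.798²/(2·9.81) = 9.707 m

h_f ≈ 9.71 m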